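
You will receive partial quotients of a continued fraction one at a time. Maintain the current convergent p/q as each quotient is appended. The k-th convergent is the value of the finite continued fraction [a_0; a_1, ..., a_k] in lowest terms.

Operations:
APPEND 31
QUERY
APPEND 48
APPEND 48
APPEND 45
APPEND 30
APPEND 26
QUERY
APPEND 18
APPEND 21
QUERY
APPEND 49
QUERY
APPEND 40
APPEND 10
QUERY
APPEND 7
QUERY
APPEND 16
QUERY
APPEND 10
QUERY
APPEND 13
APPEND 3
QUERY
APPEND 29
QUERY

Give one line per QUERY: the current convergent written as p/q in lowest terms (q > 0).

APPEND 31: p_0 = 31·1 + 0 = 31, q_0 = 31·0 + 1 = 1 → 31/1
APPEND 48: p_1 = 48·31 + 1 = 1489, q_1 = 48·1 + 0 = 48 → 1489/48
APPEND 48: p_2 = 48·1489 + 31 = 71503, q_2 = 48·48 + 1 = 2305 → 71503/2305
APPEND 45: p_3 = 45·71503 + 1489 = 3219124, q_3 = 45·2305 + 48 = 103773 → 3219124/103773
APPEND 30: p_4 = 30·3219124 + 71503 = 96645223, q_4 = 30·103773 + 2305 = 3115495 → 96645223/3115495
APPEND 26: p_5 = 26·96645223 + 3219124 = 2515994922, q_5 = 26·3115495 + 103773 = 81106643 → 2515994922/81106643
APPEND 18: p_6 = 18·2515994922 + 96645223 = 45384553819, q_6 = 18·81106643 + 3115495 = 1463035069 → 45384553819/1463035069
APPEND 21: p_7 = 21·45384553819 + 2515994922 = 955591625121, q_7 = 21·1463035069 + 81106643 = 30804843092 → 955591625121/30804843092
APPEND 49: p_8 = 49·955591625121 + 45384553819 = 46869374184748, q_8 = 49·30804843092 + 1463035069 = 1510900346577 → 46869374184748/1510900346577
APPEND 40: p_9 = 40·46869374184748 + 955591625121 = 1875730559015041, q_9 = 40·1510900346577 + 30804843092 = 60466818706172 → 1875730559015041/60466818706172
APPEND 10: p_10 = 10·1875730559015041 + 46869374184748 = 18804174964335158, q_10 = 10·60466818706172 + 1510900346577 = 606179087408297 → 18804174964335158/606179087408297
APPEND 7: p_11 = 7·18804174964335158 + 1875730559015041 = 133504955309361147, q_11 = 7·606179087408297 + 60466818706172 = 4303720430564251 → 133504955309361147/4303720430564251
APPEND 16: p_12 = 16·133504955309361147 + 18804174964335158 = 2154883459914113510, q_12 = 16·4303720430564251 + 606179087408297 = 69465705976436313 → 2154883459914113510/69465705976436313
APPEND 10: p_13 = 10·2154883459914113510 + 133504955309361147 = 21682339554450496247, q_13 = 10·69465705976436313 + 4303720430564251 = 698960780194927381 → 21682339554450496247/698960780194927381
APPEND 13: p_14 = 13·21682339554450496247 + 2154883459914113510 = 284025297667770564721, q_14 = 13·698960780194927381 + 69465705976436313 = 9155955848510492266 → 284025297667770564721/9155955848510492266
APPEND 3: p_15 = 3·284025297667770564721 + 21682339554450496247 = 873758232557762190410, q_15 = 3·9155955848510492266 + 698960780194927381 = 28166828325726404179 → 873758232557762190410/28166828325726404179
APPEND 29: p_16 = 29·873758232557762190410 + 284025297667770564721 = 25623014041842874086611, q_16 = 29·28166828325726404179 + 9155955848510492266 = 825993977294576213457 → 25623014041842874086611/825993977294576213457

31/1
2515994922/81106643
955591625121/30804843092
46869374184748/1510900346577
18804174964335158/606179087408297
133504955309361147/4303720430564251
2154883459914113510/69465705976436313
21682339554450496247/698960780194927381
873758232557762190410/28166828325726404179
25623014041842874086611/825993977294576213457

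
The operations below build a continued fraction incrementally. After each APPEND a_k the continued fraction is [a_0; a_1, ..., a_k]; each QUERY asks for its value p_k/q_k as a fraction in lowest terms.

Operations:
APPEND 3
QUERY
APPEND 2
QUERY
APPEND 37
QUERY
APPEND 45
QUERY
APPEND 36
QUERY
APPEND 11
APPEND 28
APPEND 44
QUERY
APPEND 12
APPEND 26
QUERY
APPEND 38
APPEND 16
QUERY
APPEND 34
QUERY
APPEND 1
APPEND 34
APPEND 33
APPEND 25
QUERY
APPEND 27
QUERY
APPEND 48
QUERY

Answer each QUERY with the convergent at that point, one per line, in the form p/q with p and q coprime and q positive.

APPEND 3: p_0 = 3·1 + 0 = 3, q_0 = 3·0 + 1 = 1 → 3/1
APPEND 2: p_1 = 2·3 + 1 = 7, q_1 = 2·1 + 0 = 2 → 7/2
APPEND 37: p_2 = 37·7 + 3 = 262, q_2 = 37·2 + 1 = 75 → 262/75
APPEND 45: p_3 = 45·262 + 7 = 11797, q_3 = 45·75 + 2 = 3377 → 11797/3377
APPEND 36: p_4 = 36·11797 + 262 = 424954, q_4 = 36·3377 + 75 = 121647 → 424954/121647
APPEND 11: p_5 = 11·424954 + 11797 = 4686291, q_5 = 11·121647 + 3377 = 1341494 → 4686291/1341494
APPEND 28: p_6 = 28·4686291 + 424954 = 131641102, q_6 = 28·1341494 + 121647 = 37683479 → 131641102/37683479
APPEND 44: p_7 = 44·131641102 + 4686291 = 5796894779, q_7 = 44·37683479 + 1341494 = 1659414570 → 5796894779/1659414570
APPEND 12: p_8 = 12·5796894779 + 131641102 = 69694378450, q_8 = 12·1659414570 + 37683479 = 19950658319 → 69694378450/19950658319
APPEND 26: p_9 = 26·69694378450 + 5796894779 = 1817850734479, q_9 = 26·19950658319 + 1659414570 = 520376530864 → 1817850734479/520376530864
APPEND 38: p_10 = 38·1817850734479 + 69694378450 = 69148022288652, q_10 = 38·520376530864 + 19950658319 = 19794258831151 → 69148022288652/19794258831151
APPEND 16: p_11 = 16·69148022288652 + 1817850734479 = 1108186207352911, q_11 = 16·19794258831151 + 520376530864 = 317228517829280 → 1108186207352911/317228517829280
APPEND 34: p_12 = 34·1108186207352911 + 69148022288652 = 37747479072287626, q_12 = 34·317228517829280 + 19794258831151 = 10805563865026671 → 37747479072287626/10805563865026671
APPEND 1: p_13 = 1·37747479072287626 + 1108186207352911 = 38855665279640537, q_13 = 1·10805563865026671 + 317228517829280 = 11122792382855951 → 38855665279640537/11122792382855951
APPEND 34: p_14 = 34·38855665279640537 + 37747479072287626 = 1358840098580065884, q_14 = 34·11122792382855951 + 10805563865026671 = 388980504882129005 → 1358840098580065884/388980504882129005
APPEND 33: p_15 = 33·1358840098580065884 + 38855665279640537 = 44880578918421814709, q_15 = 33·388980504882129005 + 11122792382855951 = 12847479453493113116 → 44880578918421814709/12847479453493113116
APPEND 25: p_16 = 25·44880578918421814709 + 1358840098580065884 = 1123373313059125433609, q_16 = 25·12847479453493113116 + 388980504882129005 = 321575966842209956905 → 1123373313059125433609/321575966842209956905
APPEND 27: p_17 = 27·1123373313059125433609 + 44880578918421814709 = 30375960031514808522152, q_17 = 27·321575966842209956905 + 12847479453493113116 = 8695398584193161949551 → 30375960031514808522152/8695398584193161949551
APPEND 48: p_18 = 48·30375960031514808522152 + 1123373313059125433609 = 1459169454825769934496905, q_18 = 48·8695398584193161949551 + 321575966842209956905 = 417700708008113983535353 → 1459169454825769934496905/417700708008113983535353

3/1
7/2
262/75
11797/3377
424954/121647
5796894779/1659414570
1817850734479/520376530864
1108186207352911/317228517829280
37747479072287626/10805563865026671
1123373313059125433609/321575966842209956905
30375960031514808522152/8695398584193161949551
1459169454825769934496905/417700708008113983535353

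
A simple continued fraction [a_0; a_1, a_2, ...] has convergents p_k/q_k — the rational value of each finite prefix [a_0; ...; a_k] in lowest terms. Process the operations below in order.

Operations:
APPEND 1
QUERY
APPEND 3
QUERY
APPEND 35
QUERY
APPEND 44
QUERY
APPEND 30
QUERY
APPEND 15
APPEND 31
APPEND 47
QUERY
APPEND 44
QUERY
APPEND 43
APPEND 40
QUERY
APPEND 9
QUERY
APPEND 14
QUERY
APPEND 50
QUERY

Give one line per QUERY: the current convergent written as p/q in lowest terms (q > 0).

1/1
4/3
141/106
6208/4667
186381/140116
4093963641/3077726858
180221446198/135485420485
310324867452398/233293517729005
2800677423221737/2105470610368758
39519808792556716/29709882062891617
1978791117051057537/1487599573754949608

APPEND 1: p_0 = 1·1 + 0 = 1, q_0 = 1·0 + 1 = 1 → 1/1
APPEND 3: p_1 = 3·1 + 1 = 4, q_1 = 3·1 + 0 = 3 → 4/3
APPEND 35: p_2 = 35·4 + 1 = 141, q_2 = 35·3 + 1 = 106 → 141/106
APPEND 44: p_3 = 44·141 + 4 = 6208, q_3 = 44·106 + 3 = 4667 → 6208/4667
APPEND 30: p_4 = 30·6208 + 141 = 186381, q_4 = 30·4667 + 106 = 140116 → 186381/140116
APPEND 15: p_5 = 15·186381 + 6208 = 2801923, q_5 = 15·140116 + 4667 = 2106407 → 2801923/2106407
APPEND 31: p_6 = 31·2801923 + 186381 = 87045994, q_6 = 31·2106407 + 140116 = 65438733 → 87045994/65438733
APPEND 47: p_7 = 47·87045994 + 2801923 = 4093963641, q_7 = 47·65438733 + 2106407 = 3077726858 → 4093963641/3077726858
APPEND 44: p_8 = 44·4093963641 + 87045994 = 180221446198, q_8 = 44·3077726858 + 65438733 = 135485420485 → 180221446198/135485420485
APPEND 43: p_9 = 43·180221446198 + 4093963641 = 7753616150155, q_9 = 43·135485420485 + 3077726858 = 5828950807713 → 7753616150155/5828950807713
APPEND 40: p_10 = 40·7753616150155 + 180221446198 = 310324867452398, q_10 = 40·5828950807713 + 135485420485 = 233293517729005 → 310324867452398/233293517729005
APPEND 9: p_11 = 9·310324867452398 + 7753616150155 = 2800677423221737, q_11 = 9·233293517729005 + 5828950807713 = 2105470610368758 → 2800677423221737/2105470610368758
APPEND 14: p_12 = 14·2800677423221737 + 310324867452398 = 39519808792556716, q_12 = 14·2105470610368758 + 233293517729005 = 29709882062891617 → 39519808792556716/29709882062891617
APPEND 50: p_13 = 50·39519808792556716 + 2800677423221737 = 1978791117051057537, q_13 = 50·29709882062891617 + 2105470610368758 = 1487599573754949608 → 1978791117051057537/1487599573754949608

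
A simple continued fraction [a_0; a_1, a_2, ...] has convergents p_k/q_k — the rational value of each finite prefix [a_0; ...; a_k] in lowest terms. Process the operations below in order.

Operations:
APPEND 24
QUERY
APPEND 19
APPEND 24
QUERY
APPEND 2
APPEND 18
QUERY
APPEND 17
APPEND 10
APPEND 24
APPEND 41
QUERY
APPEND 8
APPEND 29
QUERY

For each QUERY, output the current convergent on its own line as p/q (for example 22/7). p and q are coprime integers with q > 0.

24/1
10992/457
414930/17251
70399904691/2926924435
16452922502522/684041563851

APPEND 24: p_0 = 24·1 + 0 = 24, q_0 = 24·0 + 1 = 1 → 24/1
APPEND 19: p_1 = 19·24 + 1 = 457, q_1 = 19·1 + 0 = 19 → 457/19
APPEND 24: p_2 = 24·457 + 24 = 10992, q_2 = 24·19 + 1 = 457 → 10992/457
APPEND 2: p_3 = 2·10992 + 457 = 22441, q_3 = 2·457 + 19 = 933 → 22441/933
APPEND 18: p_4 = 18·22441 + 10992 = 414930, q_4 = 18·933 + 457 = 17251 → 414930/17251
APPEND 17: p_5 = 17·414930 + 22441 = 7076251, q_5 = 17·17251 + 933 = 294200 → 7076251/294200
APPEND 10: p_6 = 10·7076251 + 414930 = 71177440, q_6 = 10·294200 + 17251 = 2959251 → 71177440/2959251
APPEND 24: p_7 = 24·71177440 + 7076251 = 1715334811, q_7 = 24·2959251 + 294200 = 71316224 → 1715334811/71316224
APPEND 41: p_8 = 41·1715334811 + 71177440 = 70399904691, q_8 = 41·71316224 + 2959251 = 2926924435 → 70399904691/2926924435
APPEND 8: p_9 = 8·70399904691 + 1715334811 = 564914572339, q_9 = 8·2926924435 + 71316224 = 23486711704 → 564914572339/23486711704
APPEND 29: p_10 = 29·564914572339 + 70399904691 = 16452922502522, q_10 = 29·23486711704 + 2926924435 = 684041563851 → 16452922502522/684041563851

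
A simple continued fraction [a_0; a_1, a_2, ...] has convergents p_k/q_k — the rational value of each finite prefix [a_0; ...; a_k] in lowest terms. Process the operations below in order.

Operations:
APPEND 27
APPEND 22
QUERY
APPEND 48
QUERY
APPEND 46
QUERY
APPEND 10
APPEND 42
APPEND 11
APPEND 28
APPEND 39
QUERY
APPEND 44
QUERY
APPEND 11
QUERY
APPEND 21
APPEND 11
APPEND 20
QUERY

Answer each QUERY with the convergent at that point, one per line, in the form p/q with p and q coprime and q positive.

APPEND 27: p_0 = 27·1 + 0 = 27, q_0 = 27·0 + 1 = 1 → 27/1
APPEND 22: p_1 = 22·27 + 1 = 595, q_1 = 22·1 + 0 = 22 → 595/22
APPEND 48: p_2 = 48·595 + 27 = 28587, q_2 = 48·22 + 1 = 1057 → 28587/1057
APPEND 46: p_3 = 46·28587 + 595 = 1315597, q_3 = 46·1057 + 22 = 48644 → 1315597/48644
APPEND 10: p_4 = 10·1315597 + 28587 = 13184557, q_4 = 10·48644 + 1057 = 487497 → 13184557/487497
APPEND 42: p_5 = 42·13184557 + 1315597 = 555066991, q_5 = 42·487497 + 48644 = 20523518 → 555066991/20523518
APPEND 11: p_6 = 11·555066991 + 13184557 = 6118921458, q_6 = 11·20523518 + 487497 = 226246195 → 6118921458/226246195
APPEND 28: p_7 = 28·6118921458 + 555066991 = 171884867815, q_7 = 28·226246195 + 20523518 = 6355416978 → 171884867815/6355416978
APPEND 39: p_8 = 39·171884867815 + 6118921458 = 6709628766243, q_8 = 39·6355416978 + 226246195 = 248087508337 → 6709628766243/248087508337
APPEND 44: p_9 = 44·6709628766243 + 171884867815 = 295395550582507, q_9 = 44·248087508337 + 6355416978 = 10922205783806 → 295395550582507/10922205783806
APPEND 11: p_10 = 11·295395550582507 + 6709628766243 = 3256060685173820, q_10 = 11·10922205783806 + 248087508337 = 120392351130203 → 3256060685173820/120392351130203
APPEND 21: p_11 = 21·3256060685173820 + 295395550582507 = 68672669939232727, q_11 = 21·120392351130203 + 10922205783806 = 2539161579518069 → 68672669939232727/2539161579518069
APPEND 11: p_12 = 11·68672669939232727 + 3256060685173820 = 758655430016733817, q_12 = 11·2539161579518069 + 120392351130203 = 28051169725828962 → 758655430016733817/28051169725828962
APPEND 20: p_13 = 20·758655430016733817 + 68672669939232727 = 15241781270273909067, q_13 = 20·28051169725828962 + 2539161579518069 = 563562556096097309 → 15241781270273909067/563562556096097309

595/22
28587/1057
1315597/48644
6709628766243/248087508337
295395550582507/10922205783806
3256060685173820/120392351130203
15241781270273909067/563562556096097309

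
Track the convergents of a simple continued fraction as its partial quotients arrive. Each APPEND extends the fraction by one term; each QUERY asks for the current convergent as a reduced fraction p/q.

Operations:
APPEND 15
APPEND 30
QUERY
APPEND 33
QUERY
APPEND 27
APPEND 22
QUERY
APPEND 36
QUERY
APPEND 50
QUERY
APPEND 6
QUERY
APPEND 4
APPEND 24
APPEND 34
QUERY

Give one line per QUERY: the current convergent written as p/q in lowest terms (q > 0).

APPEND 15: p_0 = 15·1 + 0 = 15, q_0 = 15·0 + 1 = 1 → 15/1
APPEND 30: p_1 = 30·15 + 1 = 451, q_1 = 30·1 + 0 = 30 → 451/30
APPEND 33: p_2 = 33·451 + 15 = 14898, q_2 = 33·30 + 1 = 991 → 14898/991
APPEND 27: p_3 = 27·14898 + 451 = 402697, q_3 = 27·991 + 30 = 26787 → 402697/26787
APPEND 22: p_4 = 22·402697 + 14898 = 8874232, q_4 = 22·26787 + 991 = 590305 → 8874232/590305
APPEND 36: p_5 = 36·8874232 + 402697 = 319875049, q_5 = 36·590305 + 26787 = 21277767 → 319875049/21277767
APPEND 50: p_6 = 50·319875049 + 8874232 = 16002626682, q_6 = 50·21277767 + 590305 = 1064478655 → 16002626682/1064478655
APPEND 6: p_7 = 6·16002626682 + 319875049 = 96335635141, q_7 = 6·1064478655 + 21277767 = 6408149697 → 96335635141/6408149697
APPEND 4: p_8 = 4·96335635141 + 16002626682 = 401345167246, q_8 = 4·6408149697 + 1064478655 = 26697077443 → 401345167246/26697077443
APPEND 24: p_9 = 24·401345167246 + 96335635141 = 9728619649045, q_9 = 24·26697077443 + 6408149697 = 647138008329 → 9728619649045/647138008329
APPEND 34: p_10 = 34·9728619649045 + 401345167246 = 331174413234776, q_10 = 34·647138008329 + 26697077443 = 22029389360629 → 331174413234776/22029389360629

451/30
14898/991
8874232/590305
319875049/21277767
16002626682/1064478655
96335635141/6408149697
331174413234776/22029389360629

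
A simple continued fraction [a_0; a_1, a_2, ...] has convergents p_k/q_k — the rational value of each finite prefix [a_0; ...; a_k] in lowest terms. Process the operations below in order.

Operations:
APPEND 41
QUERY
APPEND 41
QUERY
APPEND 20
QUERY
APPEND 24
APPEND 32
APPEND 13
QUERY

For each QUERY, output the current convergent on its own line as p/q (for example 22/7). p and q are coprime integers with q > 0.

41/1
1682/41
33681/821
338218695/8244338

APPEND 41: p_0 = 41·1 + 0 = 41, q_0 = 41·0 + 1 = 1 → 41/1
APPEND 41: p_1 = 41·41 + 1 = 1682, q_1 = 41·1 + 0 = 41 → 1682/41
APPEND 20: p_2 = 20·1682 + 41 = 33681, q_2 = 20·41 + 1 = 821 → 33681/821
APPEND 24: p_3 = 24·33681 + 1682 = 810026, q_3 = 24·821 + 41 = 19745 → 810026/19745
APPEND 32: p_4 = 32·810026 + 33681 = 25954513, q_4 = 32·19745 + 821 = 632661 → 25954513/632661
APPEND 13: p_5 = 13·25954513 + 810026 = 338218695, q_5 = 13·632661 + 19745 = 8244338 → 338218695/8244338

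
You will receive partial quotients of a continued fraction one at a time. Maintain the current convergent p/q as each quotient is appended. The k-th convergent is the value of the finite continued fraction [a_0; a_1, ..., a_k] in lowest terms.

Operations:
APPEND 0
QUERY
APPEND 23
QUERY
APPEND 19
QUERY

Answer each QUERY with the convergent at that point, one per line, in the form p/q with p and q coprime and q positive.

0/1
1/23
19/438

APPEND 0: p_0 = 0·1 + 0 = 0, q_0 = 0·0 + 1 = 1 → 0/1
APPEND 23: p_1 = 23·0 + 1 = 1, q_1 = 23·1 + 0 = 23 → 1/23
APPEND 19: p_2 = 19·1 + 0 = 19, q_2 = 19·23 + 1 = 438 → 19/438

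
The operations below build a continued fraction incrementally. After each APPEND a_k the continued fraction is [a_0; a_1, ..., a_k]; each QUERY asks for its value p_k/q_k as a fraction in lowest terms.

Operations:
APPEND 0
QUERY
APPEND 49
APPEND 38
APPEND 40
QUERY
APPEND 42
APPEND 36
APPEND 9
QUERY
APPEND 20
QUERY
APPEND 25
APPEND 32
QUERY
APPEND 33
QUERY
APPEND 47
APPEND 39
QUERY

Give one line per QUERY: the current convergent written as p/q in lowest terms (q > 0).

0/1
1521/74569
20787689/1019143446
418056421/20495758885
335528399269/16449715457157
11082909374091/543354023201752
20339141399654385/997152817454842291

APPEND 0: p_0 = 0·1 + 0 = 0, q_0 = 0·0 + 1 = 1 → 0/1
APPEND 49: p_1 = 49·0 + 1 = 1, q_1 = 49·1 + 0 = 49 → 1/49
APPEND 38: p_2 = 38·1 + 0 = 38, q_2 = 38·49 + 1 = 1863 → 38/1863
APPEND 40: p_3 = 40·38 + 1 = 1521, q_3 = 40·1863 + 49 = 74569 → 1521/74569
APPEND 42: p_4 = 42·1521 + 38 = 63920, q_4 = 42·74569 + 1863 = 3133761 → 63920/3133761
APPEND 36: p_5 = 36·63920 + 1521 = 2302641, q_5 = 36·3133761 + 74569 = 112889965 → 2302641/112889965
APPEND 9: p_6 = 9·2302641 + 63920 = 20787689, q_6 = 9·112889965 + 3133761 = 1019143446 → 20787689/1019143446
APPEND 20: p_7 = 20·20787689 + 2302641 = 418056421, q_7 = 20·1019143446 + 112889965 = 20495758885 → 418056421/20495758885
APPEND 25: p_8 = 25·418056421 + 20787689 = 10472198214, q_8 = 25·20495758885 + 1019143446 = 513413115571 → 10472198214/513413115571
APPEND 32: p_9 = 32·10472198214 + 418056421 = 335528399269, q_9 = 32·513413115571 + 20495758885 = 16449715457157 → 335528399269/16449715457157
APPEND 33: p_10 = 33·335528399269 + 10472198214 = 11082909374091, q_10 = 33·16449715457157 + 513413115571 = 543354023201752 → 11082909374091/543354023201752
APPEND 47: p_11 = 47·11082909374091 + 335528399269 = 521232268981546, q_11 = 47·543354023201752 + 16449715457157 = 25554088805939501 → 521232268981546/25554088805939501
APPEND 39: p_12 = 39·521232268981546 + 11082909374091 = 20339141399654385, q_12 = 39·25554088805939501 + 543354023201752 = 997152817454842291 → 20339141399654385/997152817454842291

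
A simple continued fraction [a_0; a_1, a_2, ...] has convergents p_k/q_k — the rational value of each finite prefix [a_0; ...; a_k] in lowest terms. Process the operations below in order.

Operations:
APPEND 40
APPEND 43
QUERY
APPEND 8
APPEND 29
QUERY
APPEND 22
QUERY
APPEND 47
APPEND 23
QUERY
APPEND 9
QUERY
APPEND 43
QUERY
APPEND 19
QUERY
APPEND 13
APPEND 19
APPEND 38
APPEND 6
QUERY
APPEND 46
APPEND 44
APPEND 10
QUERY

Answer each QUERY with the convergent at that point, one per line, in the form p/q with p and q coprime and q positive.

APPEND 40: p_0 = 40·1 + 0 = 40, q_0 = 40·0 + 1 = 1 → 40/1
APPEND 43: p_1 = 43·40 + 1 = 1721, q_1 = 43·1 + 0 = 43 → 1721/43
APPEND 8: p_2 = 8·1721 + 40 = 13808, q_2 = 8·43 + 1 = 345 → 13808/345
APPEND 29: p_3 = 29·13808 + 1721 = 402153, q_3 = 29·345 + 43 = 10048 → 402153/10048
APPEND 22: p_4 = 22·402153 + 13808 = 8861174, q_4 = 22·10048 + 345 = 221401 → 8861174/221401
APPEND 47: p_5 = 47·8861174 + 402153 = 416877331, q_5 = 47·221401 + 10048 = 10415895 → 416877331/10415895
APPEND 23: p_6 = 23·416877331 + 8861174 = 9597039787, q_6 = 23·10415895 + 221401 = 239786986 → 9597039787/239786986
APPEND 9: p_7 = 9·9597039787 + 416877331 = 86790235414, q_7 = 9·239786986 + 10415895 = 2168498769 → 86790235414/2168498769
APPEND 43: p_8 = 43·86790235414 + 9597039787 = 3741577162589, q_8 = 43·2168498769 + 239786986 = 93485234053 → 3741577162589/93485234053
APPEND 19: p_9 = 19·3741577162589 + 86790235414 = 71176756324605, q_9 = 19·93485234053 + 2168498769 = 1778387945776 → 71176756324605/1778387945776
APPEND 13: p_10 = 13·71176756324605 + 3741577162589 = 929039409382454, q_10 = 13·1778387945776 + 93485234053 = 23212528529141 → 929039409382454/23212528529141
APPEND 19: p_11 = 19·929039409382454 + 71176756324605 = 17722925534591231, q_11 = 19·23212528529141 + 1778387945776 = 442816429999455 → 17722925534591231/442816429999455
APPEND 38: p_12 = 38·17722925534591231 + 929039409382454 = 674400209723849232, q_12 = 38·442816429999455 + 23212528529141 = 16850236868508431 → 674400209723849232/16850236868508431
APPEND 6: p_13 = 6·674400209723849232 + 17722925534591231 = 4064124183877686623, q_13 = 6·16850236868508431 + 442816429999455 = 101544237641050041 → 4064124183877686623/101544237641050041
APPEND 46: p_14 = 46·4064124183877686623 + 674400209723849232 = 187624112668097433890, q_14 = 46·101544237641050041 + 16850236868508431 = 4687885168356810317 → 187624112668097433890/4687885168356810317
APPEND 44: p_15 = 44·187624112668097433890 + 4064124183877686623 = 8259525081580164777783, q_15 = 44·4687885168356810317 + 101544237641050041 = 206368491645340703989 → 8259525081580164777783/206368491645340703989
APPEND 10: p_16 = 10·8259525081580164777783 + 187624112668097433890 = 82782874928469745211720, q_16 = 10·206368491645340703989 + 4687885168356810317 = 2068372801621763850207 → 82782874928469745211720/2068372801621763850207

1721/43
402153/10048
8861174/221401
9597039787/239786986
86790235414/2168498769
3741577162589/93485234053
71176756324605/1778387945776
4064124183877686623/101544237641050041
82782874928469745211720/2068372801621763850207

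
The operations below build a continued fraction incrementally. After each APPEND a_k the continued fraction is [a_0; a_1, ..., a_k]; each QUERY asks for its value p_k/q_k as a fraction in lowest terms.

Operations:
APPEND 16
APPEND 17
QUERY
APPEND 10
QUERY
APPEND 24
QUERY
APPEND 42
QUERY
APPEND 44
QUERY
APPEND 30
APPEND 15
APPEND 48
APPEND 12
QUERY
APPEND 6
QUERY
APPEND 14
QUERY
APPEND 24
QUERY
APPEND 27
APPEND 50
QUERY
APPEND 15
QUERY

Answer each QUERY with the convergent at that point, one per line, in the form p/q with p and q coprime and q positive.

273/17
2746/171
66177/4121
2782180/173253
122482097/7627253
31941355364999/1989064561262
194305305040540/12099855873519
2752215625932559/171387046790528
66247480327421956/4125388978846191
89637956703643690506/5581969862760730441
1346360784739121682961/83841104830886594300

APPEND 16: p_0 = 16·1 + 0 = 16, q_0 = 16·0 + 1 = 1 → 16/1
APPEND 17: p_1 = 17·16 + 1 = 273, q_1 = 17·1 + 0 = 17 → 273/17
APPEND 10: p_2 = 10·273 + 16 = 2746, q_2 = 10·17 + 1 = 171 → 2746/171
APPEND 24: p_3 = 24·2746 + 273 = 66177, q_3 = 24·171 + 17 = 4121 → 66177/4121
APPEND 42: p_4 = 42·66177 + 2746 = 2782180, q_4 = 42·4121 + 171 = 173253 → 2782180/173253
APPEND 44: p_5 = 44·2782180 + 66177 = 122482097, q_5 = 44·173253 + 4121 = 7627253 → 122482097/7627253
APPEND 30: p_6 = 30·122482097 + 2782180 = 3677245090, q_6 = 30·7627253 + 173253 = 228990843 → 3677245090/228990843
APPEND 15: p_7 = 15·3677245090 + 122482097 = 55281158447, q_7 = 15·228990843 + 7627253 = 3442489898 → 55281158447/3442489898
APPEND 48: p_8 = 48·55281158447 + 3677245090 = 2657172850546, q_8 = 48·3442489898 + 228990843 = 165468505947 → 2657172850546/165468505947
APPEND 12: p_9 = 12·2657172850546 + 55281158447 = 31941355364999, q_9 = 12·165468505947 + 3442489898 = 1989064561262 → 31941355364999/1989064561262
APPEND 6: p_10 = 6·31941355364999 + 2657172850546 = 194305305040540, q_10 = 6·1989064561262 + 165468505947 = 12099855873519 → 194305305040540/12099855873519
APPEND 14: p_11 = 14·194305305040540 + 31941355364999 = 2752215625932559, q_11 = 14·12099855873519 + 1989064561262 = 171387046790528 → 2752215625932559/171387046790528
APPEND 24: p_12 = 24·2752215625932559 + 194305305040540 = 66247480327421956, q_12 = 24·171387046790528 + 12099855873519 = 4125388978846191 → 66247480327421956/4125388978846191
APPEND 27: p_13 = 27·66247480327421956 + 2752215625932559 = 1791434184466325371, q_13 = 27·4125388978846191 + 171387046790528 = 111556889475637685 → 1791434184466325371/111556889475637685
APPEND 50: p_14 = 50·1791434184466325371 + 66247480327421956 = 89637956703643690506, q_14 = 50·111556889475637685 + 4125388978846191 = 5581969862760730441 → 89637956703643690506/5581969862760730441
APPEND 15: p_15 = 15·89637956703643690506 + 1791434184466325371 = 1346360784739121682961, q_15 = 15·5581969862760730441 + 111556889475637685 = 83841104830886594300 → 1346360784739121682961/83841104830886594300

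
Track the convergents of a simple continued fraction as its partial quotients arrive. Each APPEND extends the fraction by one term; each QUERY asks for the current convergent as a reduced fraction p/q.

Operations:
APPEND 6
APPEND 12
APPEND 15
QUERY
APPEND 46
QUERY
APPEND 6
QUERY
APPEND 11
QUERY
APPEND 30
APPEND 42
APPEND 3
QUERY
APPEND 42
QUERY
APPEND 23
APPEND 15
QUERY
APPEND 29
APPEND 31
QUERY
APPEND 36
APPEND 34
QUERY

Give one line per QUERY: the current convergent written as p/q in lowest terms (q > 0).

1101/181
50719/8338
305415/50209
3410284/560637
13042200597/2144085424
552085620628/90760659843
191217257746243/31435349587038
172489573327344971/28356593445450403
211488699716525536467/34767893273104464785

APPEND 6: p_0 = 6·1 + 0 = 6, q_0 = 6·0 + 1 = 1 → 6/1
APPEND 12: p_1 = 12·6 + 1 = 73, q_1 = 12·1 + 0 = 12 → 73/12
APPEND 15: p_2 = 15·73 + 6 = 1101, q_2 = 15·12 + 1 = 181 → 1101/181
APPEND 46: p_3 = 46·1101 + 73 = 50719, q_3 = 46·181 + 12 = 8338 → 50719/8338
APPEND 6: p_4 = 6·50719 + 1101 = 305415, q_4 = 6·8338 + 181 = 50209 → 305415/50209
APPEND 11: p_5 = 11·305415 + 50719 = 3410284, q_5 = 11·50209 + 8338 = 560637 → 3410284/560637
APPEND 30: p_6 = 30·3410284 + 305415 = 102613935, q_6 = 30·560637 + 50209 = 16869319 → 102613935/16869319
APPEND 42: p_7 = 42·102613935 + 3410284 = 4313195554, q_7 = 42·16869319 + 560637 = 709072035 → 4313195554/709072035
APPEND 3: p_8 = 3·4313195554 + 102613935 = 13042200597, q_8 = 3·709072035 + 16869319 = 2144085424 → 13042200597/2144085424
APPEND 42: p_9 = 42·13042200597 + 4313195554 = 552085620628, q_9 = 42·2144085424 + 709072035 = 90760659843 → 552085620628/90760659843
APPEND 23: p_10 = 23·552085620628 + 13042200597 = 12711011475041, q_10 = 23·90760659843 + 2144085424 = 2089639261813 → 12711011475041/2089639261813
APPEND 15: p_11 = 15·12711011475041 + 552085620628 = 191217257746243, q_11 = 15·2089639261813 + 90760659843 = 31435349587038 → 191217257746243/31435349587038
APPEND 29: p_12 = 29·191217257746243 + 12711011475041 = 5558011486116088, q_12 = 29·31435349587038 + 2089639261813 = 913714777285915 → 5558011486116088/913714777285915
APPEND 31: p_13 = 31·5558011486116088 + 191217257746243 = 172489573327344971, q_13 = 31·913714777285915 + 31435349587038 = 28356593445450403 → 172489573327344971/28356593445450403
APPEND 36: p_14 = 36·172489573327344971 + 5558011486116088 = 6215182651270535044, q_14 = 36·28356593445450403 + 913714777285915 = 1021751078813500423 → 6215182651270535044/1021751078813500423
APPEND 34: p_15 = 34·6215182651270535044 + 172489573327344971 = 211488699716525536467, q_15 = 34·1021751078813500423 + 28356593445450403 = 34767893273104464785 → 211488699716525536467/34767893273104464785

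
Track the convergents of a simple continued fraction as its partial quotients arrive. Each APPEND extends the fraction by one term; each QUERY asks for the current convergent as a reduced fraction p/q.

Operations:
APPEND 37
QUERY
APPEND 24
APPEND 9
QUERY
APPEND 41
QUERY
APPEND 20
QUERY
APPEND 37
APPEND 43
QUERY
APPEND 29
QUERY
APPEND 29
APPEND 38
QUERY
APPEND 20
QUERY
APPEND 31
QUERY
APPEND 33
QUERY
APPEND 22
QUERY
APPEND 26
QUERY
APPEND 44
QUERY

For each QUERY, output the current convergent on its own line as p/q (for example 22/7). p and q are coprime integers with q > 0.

APPEND 37: p_0 = 37·1 + 0 = 37, q_0 = 37·0 + 1 = 1 → 37/1
APPEND 24: p_1 = 24·37 + 1 = 889, q_1 = 24·1 + 0 = 24 → 889/24
APPEND 9: p_2 = 9·889 + 37 = 8038, q_2 = 9·24 + 1 = 217 → 8038/217
APPEND 41: p_3 = 41·8038 + 889 = 330447, q_3 = 41·217 + 24 = 8921 → 330447/8921
APPEND 20: p_4 = 20·330447 + 8038 = 6616978, q_4 = 20·8921 + 217 = 178637 → 6616978/178637
APPEND 37: p_5 = 37·6616978 + 330447 = 245158633, q_5 = 37·178637 + 8921 = 6618490 → 245158633/6618490
APPEND 43: p_6 = 43·245158633 + 6616978 = 10548438197, q_6 = 43·6618490 + 178637 = 284773707 → 10548438197/284773707
APPEND 29: p_7 = 29·10548438197 + 245158633 = 306149866346, q_7 = 29·284773707 + 6618490 = 8265055993 → 306149866346/8265055993
APPEND 29: p_8 = 29·306149866346 + 10548438197 = 8888894562231, q_8 = 29·8265055993 + 284773707 = 239971397504 → 8888894562231/239971397504
APPEND 38: p_9 = 38·8888894562231 + 306149866346 = 338084143231124, q_9 = 38·239971397504 + 8265055993 = 9127178161145 → 338084143231124/9127178161145
APPEND 20: p_10 = 20·338084143231124 + 8888894562231 = 6770571759184711, q_10 = 20·9127178161145 + 239971397504 = 182783534620404 → 6770571759184711/182783534620404
APPEND 31: p_11 = 31·6770571759184711 + 338084143231124 = 210225808677957165, q_11 = 31·182783534620404 + 9127178161145 = 5675416751393669 → 210225808677957165/5675416751393669
APPEND 33: p_12 = 33·210225808677957165 + 6770571759184711 = 6944222258131771156, q_12 = 33·5675416751393669 + 182783534620404 = 187471536330611481 → 6944222258131771156/187471536330611481
APPEND 22: p_13 = 22·6944222258131771156 + 210225808677957165 = 152983115487576922597, q_13 = 22·187471536330611481 + 5675416751393669 = 4130049216024846251 → 152983115487576922597/4130049216024846251
APPEND 26: p_14 = 26·152983115487576922597 + 6944222258131771156 = 3984505224935131758678, q_14 = 26·4130049216024846251 + 187471536330611481 = 107568751152976614007 → 3984505224935131758678/107568751152976614007
APPEND 44: p_15 = 44·3984505224935131758678 + 152983115487576922597 = 175471213012633374304429, q_15 = 44·107568751152976614007 + 4130049216024846251 = 4737155099946995862559 → 175471213012633374304429/4737155099946995862559

37/1
8038/217
330447/8921
6616978/178637
10548438197/284773707
306149866346/8265055993
338084143231124/9127178161145
6770571759184711/182783534620404
210225808677957165/5675416751393669
6944222258131771156/187471536330611481
152983115487576922597/4130049216024846251
3984505224935131758678/107568751152976614007
175471213012633374304429/4737155099946995862559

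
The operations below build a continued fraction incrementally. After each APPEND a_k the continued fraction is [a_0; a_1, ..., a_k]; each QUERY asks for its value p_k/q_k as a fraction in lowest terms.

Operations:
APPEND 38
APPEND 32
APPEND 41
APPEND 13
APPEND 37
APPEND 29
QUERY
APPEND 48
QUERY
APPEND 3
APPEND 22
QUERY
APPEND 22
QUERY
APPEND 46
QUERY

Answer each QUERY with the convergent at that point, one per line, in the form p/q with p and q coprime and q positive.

699947643/18404551
33621600563/884052498
2268046085867/59636417488
49998578638406/1314671746781
2302202663452543/60534536769414

APPEND 38: p_0 = 38·1 + 0 = 38, q_0 = 38·0 + 1 = 1 → 38/1
APPEND 32: p_1 = 32·38 + 1 = 1217, q_1 = 32·1 + 0 = 32 → 1217/32
APPEND 41: p_2 = 41·1217 + 38 = 49935, q_2 = 41·32 + 1 = 1313 → 49935/1313
APPEND 13: p_3 = 13·49935 + 1217 = 650372, q_3 = 13·1313 + 32 = 17101 → 650372/17101
APPEND 37: p_4 = 37·650372 + 49935 = 24113699, q_4 = 37·17101 + 1313 = 634050 → 24113699/634050
APPEND 29: p_5 = 29·24113699 + 650372 = 699947643, q_5 = 29·634050 + 17101 = 18404551 → 699947643/18404551
APPEND 48: p_6 = 48·699947643 + 24113699 = 33621600563, q_6 = 48·18404551 + 634050 = 884052498 → 33621600563/884052498
APPEND 3: p_7 = 3·33621600563 + 699947643 = 101564749332, q_7 = 3·884052498 + 18404551 = 2670562045 → 101564749332/2670562045
APPEND 22: p_8 = 22·101564749332 + 33621600563 = 2268046085867, q_8 = 22·2670562045 + 884052498 = 59636417488 → 2268046085867/59636417488
APPEND 22: p_9 = 22·2268046085867 + 101564749332 = 49998578638406, q_9 = 22·59636417488 + 2670562045 = 1314671746781 → 49998578638406/1314671746781
APPEND 46: p_10 = 46·49998578638406 + 2268046085867 = 2302202663452543, q_10 = 46·1314671746781 + 59636417488 = 60534536769414 → 2302202663452543/60534536769414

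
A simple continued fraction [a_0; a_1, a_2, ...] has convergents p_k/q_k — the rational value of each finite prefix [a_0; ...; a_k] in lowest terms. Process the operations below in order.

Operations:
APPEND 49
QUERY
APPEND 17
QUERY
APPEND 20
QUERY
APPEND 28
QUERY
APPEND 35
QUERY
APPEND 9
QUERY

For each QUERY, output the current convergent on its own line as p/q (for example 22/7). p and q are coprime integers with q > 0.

49/1
834/17
16729/341
469246/9565
16440339/335116
148432297/3025609

APPEND 49: p_0 = 49·1 + 0 = 49, q_0 = 49·0 + 1 = 1 → 49/1
APPEND 17: p_1 = 17·49 + 1 = 834, q_1 = 17·1 + 0 = 17 → 834/17
APPEND 20: p_2 = 20·834 + 49 = 16729, q_2 = 20·17 + 1 = 341 → 16729/341
APPEND 28: p_3 = 28·16729 + 834 = 469246, q_3 = 28·341 + 17 = 9565 → 469246/9565
APPEND 35: p_4 = 35·469246 + 16729 = 16440339, q_4 = 35·9565 + 341 = 335116 → 16440339/335116
APPEND 9: p_5 = 9·16440339 + 469246 = 148432297, q_5 = 9·335116 + 9565 = 3025609 → 148432297/3025609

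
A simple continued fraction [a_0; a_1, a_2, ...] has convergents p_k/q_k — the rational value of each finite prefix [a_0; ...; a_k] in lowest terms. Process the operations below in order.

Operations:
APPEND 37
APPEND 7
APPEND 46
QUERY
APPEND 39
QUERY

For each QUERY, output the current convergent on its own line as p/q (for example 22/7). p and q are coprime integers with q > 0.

APPEND 37: p_0 = 37·1 + 0 = 37, q_0 = 37·0 + 1 = 1 → 37/1
APPEND 7: p_1 = 7·37 + 1 = 260, q_1 = 7·1 + 0 = 7 → 260/7
APPEND 46: p_2 = 46·260 + 37 = 11997, q_2 = 46·7 + 1 = 323 → 11997/323
APPEND 39: p_3 = 39·11997 + 260 = 468143, q_3 = 39·323 + 7 = 12604 → 468143/12604

11997/323
468143/12604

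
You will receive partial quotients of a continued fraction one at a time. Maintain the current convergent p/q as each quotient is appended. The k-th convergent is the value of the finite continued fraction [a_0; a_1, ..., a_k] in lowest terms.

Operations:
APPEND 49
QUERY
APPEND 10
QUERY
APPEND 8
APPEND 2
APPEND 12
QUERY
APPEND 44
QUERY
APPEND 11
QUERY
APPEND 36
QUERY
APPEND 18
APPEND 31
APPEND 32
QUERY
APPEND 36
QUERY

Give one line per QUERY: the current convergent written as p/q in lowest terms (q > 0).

49/1
491/10
105317/2145
4642393/94552
51171640/1042217
1846821433/37614364
33119998017818/674557723265
1193353888143335/24305136775743

APPEND 49: p_0 = 49·1 + 0 = 49, q_0 = 49·0 + 1 = 1 → 49/1
APPEND 10: p_1 = 10·49 + 1 = 491, q_1 = 10·1 + 0 = 10 → 491/10
APPEND 8: p_2 = 8·491 + 49 = 3977, q_2 = 8·10 + 1 = 81 → 3977/81
APPEND 2: p_3 = 2·3977 + 491 = 8445, q_3 = 2·81 + 10 = 172 → 8445/172
APPEND 12: p_4 = 12·8445 + 3977 = 105317, q_4 = 12·172 + 81 = 2145 → 105317/2145
APPEND 44: p_5 = 44·105317 + 8445 = 4642393, q_5 = 44·2145 + 172 = 94552 → 4642393/94552
APPEND 11: p_6 = 11·4642393 + 105317 = 51171640, q_6 = 11·94552 + 2145 = 1042217 → 51171640/1042217
APPEND 36: p_7 = 36·51171640 + 4642393 = 1846821433, q_7 = 36·1042217 + 94552 = 37614364 → 1846821433/37614364
APPEND 18: p_8 = 18·1846821433 + 51171640 = 33293957434, q_8 = 18·37614364 + 1042217 = 678100769 → 33293957434/678100769
APPEND 31: p_9 = 31·33293957434 + 1846821433 = 1033959501887, q_9 = 31·678100769 + 37614364 = 21058738203 → 1033959501887/21058738203
APPEND 32: p_10 = 32·1033959501887 + 33293957434 = 33119998017818, q_10 = 32·21058738203 + 678100769 = 674557723265 → 33119998017818/674557723265
APPEND 36: p_11 = 36·33119998017818 + 1033959501887 = 1193353888143335, q_11 = 36·674557723265 + 21058738203 = 24305136775743 → 1193353888143335/24305136775743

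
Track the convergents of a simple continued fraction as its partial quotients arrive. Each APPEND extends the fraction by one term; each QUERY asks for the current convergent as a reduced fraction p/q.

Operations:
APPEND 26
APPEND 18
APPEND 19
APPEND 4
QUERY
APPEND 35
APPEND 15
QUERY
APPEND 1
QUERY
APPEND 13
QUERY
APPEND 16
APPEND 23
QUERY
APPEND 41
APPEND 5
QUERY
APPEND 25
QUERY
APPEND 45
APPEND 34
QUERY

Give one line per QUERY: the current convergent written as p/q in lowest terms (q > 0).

36217/1390
19184197/736285
20460729/785278
285173674/10944899
105699682473/4056729125
21797050787003/836565718060
549264539895981/21080644749287
841665110307505013/32302910345572437

APPEND 26: p_0 = 26·1 + 0 = 26, q_0 = 26·0 + 1 = 1 → 26/1
APPEND 18: p_1 = 18·26 + 1 = 469, q_1 = 18·1 + 0 = 18 → 469/18
APPEND 19: p_2 = 19·469 + 26 = 8937, q_2 = 19·18 + 1 = 343 → 8937/343
APPEND 4: p_3 = 4·8937 + 469 = 36217, q_3 = 4·343 + 18 = 1390 → 36217/1390
APPEND 35: p_4 = 35·36217 + 8937 = 1276532, q_4 = 35·1390 + 343 = 48993 → 1276532/48993
APPEND 15: p_5 = 15·1276532 + 36217 = 19184197, q_5 = 15·48993 + 1390 = 736285 → 19184197/736285
APPEND 1: p_6 = 1·19184197 + 1276532 = 20460729, q_6 = 1·736285 + 48993 = 785278 → 20460729/785278
APPEND 13: p_7 = 13·20460729 + 19184197 = 285173674, q_7 = 13·785278 + 736285 = 10944899 → 285173674/10944899
APPEND 16: p_8 = 16·285173674 + 20460729 = 4583239513, q_8 = 16·10944899 + 785278 = 175903662 → 4583239513/175903662
APPEND 23: p_9 = 23·4583239513 + 285173674 = 105699682473, q_9 = 23·175903662 + 10944899 = 4056729125 → 105699682473/4056729125
APPEND 41: p_10 = 41·105699682473 + 4583239513 = 4338270220906, q_10 = 41·4056729125 + 175903662 = 166501797787 → 4338270220906/166501797787
APPEND 5: p_11 = 5·4338270220906 + 105699682473 = 21797050787003, q_11 = 5·166501797787 + 4056729125 = 836565718060 → 21797050787003/836565718060
APPEND 25: p_12 = 25·21797050787003 + 4338270220906 = 549264539895981, q_12 = 25·836565718060 + 166501797787 = 21080644749287 → 549264539895981/21080644749287
APPEND 45: p_13 = 45·549264539895981 + 21797050787003 = 24738701346106148, q_13 = 45·21080644749287 + 836565718060 = 949465579435975 → 24738701346106148/949465579435975
APPEND 34: p_14 = 34·24738701346106148 + 549264539895981 = 841665110307505013, q_14 = 34·949465579435975 + 21080644749287 = 32302910345572437 → 841665110307505013/32302910345572437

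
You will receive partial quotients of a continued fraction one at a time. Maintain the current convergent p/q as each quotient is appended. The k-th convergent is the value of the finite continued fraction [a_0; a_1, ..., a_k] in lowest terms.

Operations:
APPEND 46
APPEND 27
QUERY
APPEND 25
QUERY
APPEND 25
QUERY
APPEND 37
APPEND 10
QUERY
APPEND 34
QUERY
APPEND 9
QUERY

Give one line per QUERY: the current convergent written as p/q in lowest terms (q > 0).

1243/27
31121/676
779268/16927
289419638/6286677
9869131729/214373993
89111605199/1935652614

APPEND 46: p_0 = 46·1 + 0 = 46, q_0 = 46·0 + 1 = 1 → 46/1
APPEND 27: p_1 = 27·46 + 1 = 1243, q_1 = 27·1 + 0 = 27 → 1243/27
APPEND 25: p_2 = 25·1243 + 46 = 31121, q_2 = 25·27 + 1 = 676 → 31121/676
APPEND 25: p_3 = 25·31121 + 1243 = 779268, q_3 = 25·676 + 27 = 16927 → 779268/16927
APPEND 37: p_4 = 37·779268 + 31121 = 28864037, q_4 = 37·16927 + 676 = 626975 → 28864037/626975
APPEND 10: p_5 = 10·28864037 + 779268 = 289419638, q_5 = 10·626975 + 16927 = 6286677 → 289419638/6286677
APPEND 34: p_6 = 34·289419638 + 28864037 = 9869131729, q_6 = 34·6286677 + 626975 = 214373993 → 9869131729/214373993
APPEND 9: p_7 = 9·9869131729 + 289419638 = 89111605199, q_7 = 9·214373993 + 6286677 = 1935652614 → 89111605199/1935652614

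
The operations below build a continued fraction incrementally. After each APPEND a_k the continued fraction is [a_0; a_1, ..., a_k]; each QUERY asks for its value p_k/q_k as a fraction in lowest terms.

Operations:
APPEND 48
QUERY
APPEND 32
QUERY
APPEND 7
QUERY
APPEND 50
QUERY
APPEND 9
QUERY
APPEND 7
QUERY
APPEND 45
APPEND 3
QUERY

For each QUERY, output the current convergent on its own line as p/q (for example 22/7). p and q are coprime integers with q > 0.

48/1
1537/32
10807/225
541887/11282
4887790/101763
34756417/723623
4741536082/98718017

APPEND 48: p_0 = 48·1 + 0 = 48, q_0 = 48·0 + 1 = 1 → 48/1
APPEND 32: p_1 = 32·48 + 1 = 1537, q_1 = 32·1 + 0 = 32 → 1537/32
APPEND 7: p_2 = 7·1537 + 48 = 10807, q_2 = 7·32 + 1 = 225 → 10807/225
APPEND 50: p_3 = 50·10807 + 1537 = 541887, q_3 = 50·225 + 32 = 11282 → 541887/11282
APPEND 9: p_4 = 9·541887 + 10807 = 4887790, q_4 = 9·11282 + 225 = 101763 → 4887790/101763
APPEND 7: p_5 = 7·4887790 + 541887 = 34756417, q_5 = 7·101763 + 11282 = 723623 → 34756417/723623
APPEND 45: p_6 = 45·34756417 + 4887790 = 1568926555, q_6 = 45·723623 + 101763 = 32664798 → 1568926555/32664798
APPEND 3: p_7 = 3·1568926555 + 34756417 = 4741536082, q_7 = 3·32664798 + 723623 = 98718017 → 4741536082/98718017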